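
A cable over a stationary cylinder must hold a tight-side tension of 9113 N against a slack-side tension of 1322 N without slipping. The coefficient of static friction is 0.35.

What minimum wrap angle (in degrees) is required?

β_min ≈ 316°

T₂/T₁ = e^{μβ} → β = ln(T₂/T₁)/μ.
β = ln(9113/1322)/0.35 = 1.931/0.35 = 5.516 rad.
In degrees: β = 5.516 × 180/π = 316°.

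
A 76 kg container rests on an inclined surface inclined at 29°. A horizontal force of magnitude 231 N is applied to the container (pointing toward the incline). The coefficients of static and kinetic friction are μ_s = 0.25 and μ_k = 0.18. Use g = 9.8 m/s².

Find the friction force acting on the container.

f ≈ 159 N (up the incline)

Normal direction: N = m g cos θ + P sin θ = 763.4 N.
Along the incline, the net driving force (taking up-slope positive) is P cos θ − m g sin θ = 202 − 361.1 = -159 N, so equilibrium requires friction f = 159 N (up-slope).
Maximum static friction: μ_s N = 0.25 × 763.4 = 190.9 N.
Since 159 N is within the 190.9 N limit, the container stays put and friction is exactly 159 N.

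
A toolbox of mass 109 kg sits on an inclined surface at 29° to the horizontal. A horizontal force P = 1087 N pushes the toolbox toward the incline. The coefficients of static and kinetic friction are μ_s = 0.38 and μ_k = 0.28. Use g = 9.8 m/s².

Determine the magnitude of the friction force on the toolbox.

f ≈ 433 N (down the incline)

Normal direction: N = m g cos θ + P sin θ = 1461 N.
Parallel to the incline: P cos θ − m g sin θ = 950.7 − 517.9 = 432.8 N; the friction needed to balance this is 432.8 N acting down the slope.
Maximum static friction: μ_s N = 0.38 × 1461 = 555.3 N.
|f_req| = 432.8 ≤ 555.3 N → the toolbox is in equilibrium; friction equals the required value.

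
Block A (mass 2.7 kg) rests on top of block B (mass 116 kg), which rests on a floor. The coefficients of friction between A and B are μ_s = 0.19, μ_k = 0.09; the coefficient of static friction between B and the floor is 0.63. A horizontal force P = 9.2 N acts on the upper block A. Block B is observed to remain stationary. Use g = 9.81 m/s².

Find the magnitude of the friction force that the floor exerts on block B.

f ≈ 2.38 N

The normal force B exerts on A is simply A's weight, N₁ = 26.49 N.
Maximum static friction on A from B: μ_s N₁ = 0.19×26.49 = 5.033 N.
P = 9.2 N exceeds that limit, so A slips over B and the interface friction becomes kinetic: f₁ = μ_k N₁ = 0.09×26.49 = 2.38 N.
By Newton's third law B feels 2.38 N forward from A. With B stationary, the floor's static friction on B balances it: f₂ = 2.38 N (well within μ_s(m_A+m_B)g = 733.6 N).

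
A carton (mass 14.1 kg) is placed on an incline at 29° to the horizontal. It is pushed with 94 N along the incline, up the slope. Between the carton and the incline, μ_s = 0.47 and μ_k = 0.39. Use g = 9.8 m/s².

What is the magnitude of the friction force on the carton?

Perpendicular to the surface, N = m g cos θ = 14.1·9.8·cos 29° = 120.9 N.
The friction needed for equilibrium is m g sin θ − P = 66.99 − 94 = -27.01 N, measured positive up-slope.
Static friction can supply at most μ_s N = 56.8 N.
Since |-27.01| ≤ 56.8 N, the carton remains in static equilibrium and friction takes exactly the required value.

f ≈ 27 N (down the incline)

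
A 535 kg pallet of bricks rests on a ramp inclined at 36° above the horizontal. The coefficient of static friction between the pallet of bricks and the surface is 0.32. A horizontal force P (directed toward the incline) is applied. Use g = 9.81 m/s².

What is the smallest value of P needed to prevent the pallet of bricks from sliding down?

The pallet of bricks tends to slide down (tan θ > μ_s), so at the point of impending slip friction acts up-slope at its limit: f = μ_s N.
Perpendicular to the incline: N = m g cos θ + P sin θ.
Along the incline: P cos θ + μ_s N = m g sin θ, i.e. P cos θ + μ_s (m g cos θ + P sin θ) = m g sin θ.
Solving, P (cos θ + μ_s sin θ) = m g (sin θ − μ_s cos θ), so P = 5250×0.3289/0.9971 = 1730 N.

P_min ≈ 1730 N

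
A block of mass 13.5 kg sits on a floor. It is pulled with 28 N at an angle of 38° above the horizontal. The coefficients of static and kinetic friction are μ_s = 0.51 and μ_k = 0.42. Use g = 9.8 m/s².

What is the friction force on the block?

N = m g − P sin α = 132.3 − 28×sin 38° = 115.1 N.
Horizontally, friction must balance P cos α = 22.06 N.
μ_s N = 0.51 × 115.1 = 58.68 N.
22.06 ≤ 58.68 N → static; friction equals the required 22.1 N.

f ≈ 22.1 N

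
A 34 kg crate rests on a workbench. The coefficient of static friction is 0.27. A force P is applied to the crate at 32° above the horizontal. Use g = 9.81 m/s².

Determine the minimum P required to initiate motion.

N = m g − P sin α (the pull lifts the crate).
At impending slip, P cos α = μ_s N = μ_s (m g − P sin α).
Solving: P (cos α + μ_s sin α) = μ_s m g → P = 0.27×334/(cos 32° + 0.27 sin 32°) = 90.1/0.9911 = 90.9 N.

P ≈ 90.9 N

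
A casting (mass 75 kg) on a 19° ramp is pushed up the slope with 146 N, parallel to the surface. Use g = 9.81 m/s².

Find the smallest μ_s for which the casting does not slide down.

N = m g cos θ = 695.7 N.
Friction must make up the shortfall along the incline: f = m g sin θ − P = 239.5 − 146 = 93.54 N.
At the threshold f = μ_s N, so μ_s,min = 93.54/695.7 = 0.134.

μ_s,min ≈ 0.134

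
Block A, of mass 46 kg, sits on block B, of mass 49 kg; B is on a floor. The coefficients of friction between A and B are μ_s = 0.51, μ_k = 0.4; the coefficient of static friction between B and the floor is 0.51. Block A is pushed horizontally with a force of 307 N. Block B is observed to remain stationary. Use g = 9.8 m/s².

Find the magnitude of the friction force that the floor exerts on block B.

f ≈ 180 N

The normal force B exerts on A is simply A's weight, N₁ = 450.8 N.
So the A–B interface can sustain at most μ_s N₁ = 229.9 N of static friction.
Since P = 307 N > 229.9 N, A slides on B; the A–B friction is kinetic: f₁ = μ_k N₁ = 0.4×450.8 = 180 N.
By Newton's third law B feels 180 N forward from A. With B stationary, the floor's static friction on B balances it: f₂ = 180 N (well within μ_s(m_A+m_B)g = 474.8 N).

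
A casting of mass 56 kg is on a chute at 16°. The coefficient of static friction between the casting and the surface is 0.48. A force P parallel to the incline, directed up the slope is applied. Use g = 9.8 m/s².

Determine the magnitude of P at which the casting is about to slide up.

P ≈ 404 N

At impending motion up the slope, friction acts down-slope at its limit: f = μ_s N.
P is parallel to the surface, so N = m g cos θ = 528 N.
Along the incline: P = m g sin θ + μ_s N = 151 + 0.48×528 = 404 N.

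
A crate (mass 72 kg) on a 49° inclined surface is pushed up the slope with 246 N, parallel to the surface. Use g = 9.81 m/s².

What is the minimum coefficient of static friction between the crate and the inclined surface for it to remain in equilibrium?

N = m g cos θ = 463.4 N.
Friction must make up the shortfall along the incline: f = m g sin θ − P = 533.1 − 246 = 287.1 N.
At the threshold f = μ_s N, so μ_s,min = 287.1/463.4 = 0.619.

μ_s,min ≈ 0.619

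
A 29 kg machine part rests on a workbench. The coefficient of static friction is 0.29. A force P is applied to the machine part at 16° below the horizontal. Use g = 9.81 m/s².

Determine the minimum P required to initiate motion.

P ≈ 93.6 N

N = m g + P sin α (the push presses the machine part into the workbench).
At impending slip, P cos α = μ_s N = μ_s (m g + P sin α).
Solving: P (cos α − μ_s sin α) = μ_s m g → P = 0.29×284/(cos 16° − 0.29 sin 16°) = 82.5/0.8813 = 93.6 N.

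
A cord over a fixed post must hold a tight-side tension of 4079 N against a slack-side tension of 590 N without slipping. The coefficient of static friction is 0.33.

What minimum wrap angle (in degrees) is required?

T₂/T₁ = e^{μβ} → β = ln(T₂/T₁)/μ.
β = ln(4079/590)/0.33 = 1.933/0.33 = 5.859 rad.
In degrees: β = 5.859 × 180/π = 336°.

β_min ≈ 336°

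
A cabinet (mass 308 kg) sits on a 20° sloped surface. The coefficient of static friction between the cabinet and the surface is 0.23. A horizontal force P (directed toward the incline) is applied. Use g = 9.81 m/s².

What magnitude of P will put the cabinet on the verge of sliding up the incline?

P ≈ 1960 N

At impending motion up the slope, friction acts down-slope at its limit: f = μ_s N.
Perpendicular to the incline: N = m g cos θ + P sin θ.
Along the incline: P cos θ = m g sin θ + μ_s N = m g sin θ + μ_s (m g cos θ + P sin θ).
Solving, P (cos θ − μ_s sin θ) = m g (sin θ + μ_s cos θ), so P = 308×9.81×(sin 20° + 0.23 cos 20°)/(cos 20° − 0.23 sin 20°) = 3020×0.5581/0.861 = 1960 N.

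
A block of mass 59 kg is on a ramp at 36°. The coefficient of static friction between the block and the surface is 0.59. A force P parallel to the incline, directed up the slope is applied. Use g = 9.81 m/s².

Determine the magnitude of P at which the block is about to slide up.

P ≈ 616 N

At impending motion up the slope, friction acts down-slope at its limit: f = μ_s N.
P is parallel to the surface, so N = m g cos θ = 468 N.
Along the incline: P = m g sin θ + μ_s N = 340 + 0.59×468 = 616 N.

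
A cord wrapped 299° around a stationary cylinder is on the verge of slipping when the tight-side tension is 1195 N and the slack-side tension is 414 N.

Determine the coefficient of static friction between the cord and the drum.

T₂/T₁ = e^{μβ} → μ = ln(T₂/T₁)/β.
β = 299° = 5.219 rad.
μ = ln(1195/414)/5.219 = ln(2.886)/5.219 = 0.203.

μ ≈ 0.203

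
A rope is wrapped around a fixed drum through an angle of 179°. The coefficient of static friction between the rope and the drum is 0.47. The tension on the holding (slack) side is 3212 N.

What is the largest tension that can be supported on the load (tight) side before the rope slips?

T_max ≈ 13900 N

At impending slip the capstan equation gives T₂/T₁ = e^{μβ} with β in radians.
β = 179° × π/180 = 3.124 rad.
e^{μβ} = e^{0.47×3.124} = 4.342.
T₂ = T₁ · e^{μβ} = 3212 × 4.342 = 13900 N.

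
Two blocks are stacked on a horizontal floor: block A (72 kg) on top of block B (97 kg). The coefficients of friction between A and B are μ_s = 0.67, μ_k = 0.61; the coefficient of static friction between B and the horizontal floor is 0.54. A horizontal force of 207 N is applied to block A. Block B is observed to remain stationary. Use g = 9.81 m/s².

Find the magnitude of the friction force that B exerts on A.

Normal force at the A–B interface: N₁ = m_A g = 706.3 N.
Maximum static friction on A from B: μ_s N₁ = 0.67×706.3 = 473.2 N.
P = 207 N is within that limit, so A and B move together (both at rest); the A–B friction is simply f₁ = P = 207 N.
By Newton's third law B feels 207 N forward from A. With B stationary, the floor's static friction on B balances it: f₂ = 207 N (well within μ_s(m_A+m_B)g = 895.3 N).

f ≈ 207 N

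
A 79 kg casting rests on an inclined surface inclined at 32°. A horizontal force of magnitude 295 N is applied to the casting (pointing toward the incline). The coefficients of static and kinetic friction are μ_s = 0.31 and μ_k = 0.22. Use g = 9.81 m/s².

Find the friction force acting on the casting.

The horizontal push has a component P sin θ into the surface, so N = m g cos θ + P sin θ = 657.2 + 156.3 = 813.6 N.
Along the incline, the net driving force (taking up-slope positive) is P cos θ − m g sin θ = 250.2 − 410.7 = -160.5 N, so equilibrium requires friction f = 160.5 N (up-slope).
Maximum static friction: μ_s N = 0.31 × 813.6 = 252.2 N.
Since 160.5 N is within the 252.2 N limit, the casting stays put and friction is exactly 161 N.

f ≈ 161 N (up the incline)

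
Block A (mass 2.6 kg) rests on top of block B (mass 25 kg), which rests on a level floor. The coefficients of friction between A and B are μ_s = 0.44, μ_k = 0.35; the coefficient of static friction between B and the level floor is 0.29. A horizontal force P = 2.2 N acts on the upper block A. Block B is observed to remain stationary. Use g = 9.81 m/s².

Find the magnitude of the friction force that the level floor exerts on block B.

Normal force at the A–B interface: N₁ = m_A g = 25.51 N.
Maximum static friction on A from B: μ_s N₁ = 0.44×25.51 = 11.22 N.
Since P = 2.2 N ≤ 11.22 N, A does not slip on B; friction on A equals P = 2.2 N.
By Newton's third law B feels 2.2 N forward from A. With B stationary, the floor's static friction on B balances it: f₂ = 2.2 N (well within μ_s(m_A+m_B)g = 78.52 N).

f ≈ 2.2 N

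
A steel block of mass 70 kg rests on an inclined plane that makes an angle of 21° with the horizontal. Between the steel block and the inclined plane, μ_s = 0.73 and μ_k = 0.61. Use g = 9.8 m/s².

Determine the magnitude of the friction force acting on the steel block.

f ≈ 246 N (up the incline)

Perpendicular to the surface, N = m g cos θ = 70·9.8·cos 21° = 640.4 N.
For equilibrium along the incline, friction must balance the weight component: f = m g sin θ = 245.8 N up the slope.
Static friction can supply at most μ_s N = 467.5 N.
Since |245.8| ≤ 467.5 N, static friction is sufficient; f equals the required value, not μ_s N.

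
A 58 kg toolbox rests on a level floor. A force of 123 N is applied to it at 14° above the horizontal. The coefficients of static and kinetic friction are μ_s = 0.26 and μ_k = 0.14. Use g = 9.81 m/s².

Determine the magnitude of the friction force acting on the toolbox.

f ≈ 119 N

Vertical equilibrium gives N = m g − P sin α = 539.2 N.
Horizontally, friction must balance P cos α = 119.3 N.
μ_s N = 0.26 × 539.2 = 140.2 N.
119.3 ≤ 140.2 N → static; friction equals the required 119 N.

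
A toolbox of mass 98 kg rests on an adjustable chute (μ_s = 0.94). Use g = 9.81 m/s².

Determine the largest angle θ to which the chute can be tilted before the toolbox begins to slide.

At the slip threshold, m g sin θ = μ_s · m g cos θ, so tan θ = μ_s.
θ_max = arctan(0.94) = 43.2°.

θ_max ≈ 43.2°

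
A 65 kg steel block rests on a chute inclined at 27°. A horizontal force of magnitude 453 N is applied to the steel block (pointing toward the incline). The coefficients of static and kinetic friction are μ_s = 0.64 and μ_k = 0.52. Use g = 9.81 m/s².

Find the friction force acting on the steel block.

f ≈ 114 N (down the incline)

Normal direction: N = m g cos θ + P sin θ = 773.8 N.
Along the incline, the net driving force (taking up-slope positive) is P cos θ − m g sin θ = 403.6 − 289.5 = 114.1 N, so equilibrium requires friction f = -114.1 N (down-slope).
The limit of static friction is μ_s N = 495.2 N.
Since 114.1 N is within the 495.2 N limit, the steel block stays put and friction is exactly 114 N.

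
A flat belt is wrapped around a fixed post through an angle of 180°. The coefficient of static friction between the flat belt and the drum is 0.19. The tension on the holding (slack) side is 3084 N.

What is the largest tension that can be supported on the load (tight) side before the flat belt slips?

At impending slip the capstan equation gives T₂/T₁ = e^{μβ} with β in radians.
β = 180° × π/180 = 3.142 rad.
e^{μβ} = e^{0.19×3.142} = 1.816.
T₂ = T₁ · e^{μβ} = 3084 × 1.816 = 5600 N.

T_max ≈ 5600 N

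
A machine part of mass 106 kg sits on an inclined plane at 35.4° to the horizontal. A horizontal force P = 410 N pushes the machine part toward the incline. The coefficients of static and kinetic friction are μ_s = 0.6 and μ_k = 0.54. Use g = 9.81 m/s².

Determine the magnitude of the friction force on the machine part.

f ≈ 268 N (up the incline)

The horizontal push has a component P sin θ into the surface, so N = m g cos θ + P sin θ = 847.6 + 237.5 = 1085 N.
Along the incline, the net driving force (taking up-slope positive) is P cos θ − m g sin θ = 334.2 − 602.4 = -268.2 N, so equilibrium requires friction f = 268.2 N (up-slope).
Maximum static friction: μ_s N = 0.6 × 1085 = 651.1 N.
|f_req| = 268.2 ≤ 651.1 N → the machine part is in equilibrium; friction equals the required value.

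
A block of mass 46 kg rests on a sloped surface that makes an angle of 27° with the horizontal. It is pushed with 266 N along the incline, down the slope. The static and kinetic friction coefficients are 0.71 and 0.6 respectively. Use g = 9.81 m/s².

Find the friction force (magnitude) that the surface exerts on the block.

Normal force: N = m g cos θ = 46 × 9.81 × cos 27° = 402.1 N.
The friction needed for equilibrium is m g sin θ + P = 204.9 + 266 = 470.9 N, measured positive up-slope.
Maximum static friction available: μ_s N = 0.71 × 402.1 = 285.5 N.
|470.9| exceeds 285.5 N, so the block slips down-slope; friction is kinetic, f = μ_k N = 0.6×402.1 = 241 N.

f ≈ 241 N (up the incline)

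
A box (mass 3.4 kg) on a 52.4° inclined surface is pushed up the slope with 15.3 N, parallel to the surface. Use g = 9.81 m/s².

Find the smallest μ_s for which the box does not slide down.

N = m g cos θ = 20.35 N.
Friction must make up the shortfall along the incline: f = m g sin θ − P = 26.43 − 15.3 = 11.13 N.
At the threshold f = μ_s N, so μ_s,min = 11.13/20.35 = 0.547.

μ_s,min ≈ 0.547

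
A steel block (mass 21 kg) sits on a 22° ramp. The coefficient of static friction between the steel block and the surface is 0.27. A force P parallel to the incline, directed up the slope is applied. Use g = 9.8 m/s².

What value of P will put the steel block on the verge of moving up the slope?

At impending motion up the slope, friction acts down-slope at its limit: f = μ_s N.
P is parallel to the surface, so N = m g cos θ = 191 N.
Along the incline: P = m g sin θ + μ_s N = 77.1 + 0.27×191 = 129 N.

P ≈ 129 N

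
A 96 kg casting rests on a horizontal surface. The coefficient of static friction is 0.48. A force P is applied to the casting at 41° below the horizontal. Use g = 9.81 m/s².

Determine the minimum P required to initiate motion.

P ≈ 1030 N

N = m g + P sin α (the push presses the casting into the horizontal surface).
At impending slip, P cos α = μ_s N = μ_s (m g + P sin α).
Solving: P (cos α − μ_s sin α) = μ_s m g → P = 0.48×942/(cos 41° − 0.48 sin 41°) = 452/0.4398 = 1030 N.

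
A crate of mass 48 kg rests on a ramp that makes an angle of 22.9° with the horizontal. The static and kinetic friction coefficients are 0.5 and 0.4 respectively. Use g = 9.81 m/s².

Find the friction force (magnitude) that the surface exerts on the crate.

Perpendicular to the surface, N = m g cos θ = 48·9.81·cos 22.9° = 433.8 N.
For equilibrium along the incline, friction must balance the weight component: f = m g sin θ = 183.2 N up the slope.
Maximum static friction available: μ_s N = 0.5 × 433.8 = 216.9 N.
Since |183.2| ≤ 216.9 N, the crate remains in static equilibrium and friction takes exactly the required value.

f ≈ 183 N (up the incline)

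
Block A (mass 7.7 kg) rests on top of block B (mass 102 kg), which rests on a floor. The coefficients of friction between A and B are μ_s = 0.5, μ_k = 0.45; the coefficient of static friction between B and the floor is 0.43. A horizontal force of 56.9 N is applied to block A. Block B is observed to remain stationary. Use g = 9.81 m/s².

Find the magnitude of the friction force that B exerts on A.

f ≈ 34 N

Normal force at the A–B interface: N₁ = m_A g = 75.54 N.
So the A–B interface can sustain at most μ_s N₁ = 37.77 N of static friction.
Since P = 56.9 N > 37.77 N, A slides on B; the A–B friction is kinetic: f₁ = μ_k N₁ = 0.45×75.54 = 34 N.
B experiences an equal 34 N forward from A (third law). B is in equilibrium, so the floor supplies f₂ = 34 N of static friction (limit μ_s(m_A+m_B)g = 462.7 N, not exceeded).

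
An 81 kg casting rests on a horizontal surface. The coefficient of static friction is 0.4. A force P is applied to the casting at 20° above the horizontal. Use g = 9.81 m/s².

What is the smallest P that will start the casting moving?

P ≈ 295 N

N = m g − P sin α (the pull lifts the casting).
At impending slip, P cos α = μ_s N = μ_s (m g − P sin α).
Solving: P (cos α + μ_s sin α) = μ_s m g → P = 0.4×795/(cos 20° + 0.4 sin 20°) = 318/1.077 = 295 N.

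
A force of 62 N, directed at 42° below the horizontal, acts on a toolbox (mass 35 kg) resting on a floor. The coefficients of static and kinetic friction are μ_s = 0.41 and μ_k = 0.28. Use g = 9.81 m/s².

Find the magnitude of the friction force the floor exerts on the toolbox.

f ≈ 46.1 N

Vertical equilibrium gives N = m g + P sin α = 384.8 N.
For equilibrium, f = P cos α = 62×cos 42° = 46.07 N.
μ_s N = 0.41 × 384.8 = 157.8 N.
Since 46.07 N does not exceed the limit, the toolbox stays at rest and f = 46.1 N.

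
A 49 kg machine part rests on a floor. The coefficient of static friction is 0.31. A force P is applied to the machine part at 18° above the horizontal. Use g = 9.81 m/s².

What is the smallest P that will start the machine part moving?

N = m g − P sin α (the pull lifts the machine part).
At impending slip, P cos α = μ_s N = μ_s (m g − P sin α).
Solving: P (cos α + μ_s sin α) = μ_s m g → P = 0.31×481/(cos 18° + 0.31 sin 18°) = 149/1.047 = 142 N.

P ≈ 142 N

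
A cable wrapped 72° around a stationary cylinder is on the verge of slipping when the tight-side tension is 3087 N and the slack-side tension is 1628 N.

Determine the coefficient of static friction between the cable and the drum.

T₂/T₁ = e^{μβ} → μ = ln(T₂/T₁)/β.
β = 72° = 1.257 rad.
μ = ln(3087/1628)/1.257 = ln(1.896)/1.257 = 0.509.

μ ≈ 0.509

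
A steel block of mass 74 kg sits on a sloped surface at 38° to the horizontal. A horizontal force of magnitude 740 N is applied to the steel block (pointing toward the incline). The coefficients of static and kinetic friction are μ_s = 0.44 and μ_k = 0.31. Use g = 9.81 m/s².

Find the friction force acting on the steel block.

Normal direction: N = m g cos θ + P sin θ = 1028 N.
Along the incline, the net driving force (taking up-slope positive) is P cos θ − m g sin θ = 583.1 − 446.9 = 136.2 N, so equilibrium requires friction f = -136.2 N (down-slope).
Maximum static friction: μ_s N = 0.44 × 1028 = 452.2 N.
Since 136.2 N is within the 452.2 N limit, the steel block stays put and friction is exactly 136 N.

f ≈ 136 N (down the incline)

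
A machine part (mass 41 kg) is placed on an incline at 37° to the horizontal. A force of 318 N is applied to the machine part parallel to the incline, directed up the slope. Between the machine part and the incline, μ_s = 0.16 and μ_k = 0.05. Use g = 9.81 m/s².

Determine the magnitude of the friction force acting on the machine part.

Perpendicular to the surface, N = m g cos θ = 41·9.81·cos 37° = 321.2 N.
For equilibrium along the incline the friction force must supply f = m g sin θ − P = 242.1 − 318 = -75.94 N (positive meaning up-slope).
Static friction can supply at most μ_s N = 51.4 N.
Since |-75.94| > 51.4 N, static friction cannot hold it; the machine part slides up the incline and kinetic friction applies: f = μ_k N = 0.05 × 321.2 = 16.1 N.

f ≈ 16.1 N (down the incline)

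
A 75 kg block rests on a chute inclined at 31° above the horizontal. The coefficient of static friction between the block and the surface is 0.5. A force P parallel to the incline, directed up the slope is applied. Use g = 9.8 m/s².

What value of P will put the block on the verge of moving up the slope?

At impending motion up the slope, friction acts down-slope at its limit: f = μ_s N.
P is parallel to the surface, so N = m g cos θ = 630 N.
Along the incline: P = m g sin θ + μ_s N = 379 + 0.5×630 = 694 N.

P ≈ 694 N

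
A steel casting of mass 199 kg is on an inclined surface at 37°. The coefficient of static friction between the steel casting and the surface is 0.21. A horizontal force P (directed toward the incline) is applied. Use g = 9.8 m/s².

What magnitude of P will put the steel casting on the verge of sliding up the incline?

At impending motion up the slope, friction acts down-slope at its limit: f = μ_s N.
Perpendicular to the incline: N = m g cos θ + P sin θ.
Along the incline: P cos θ = m g sin θ + μ_s N = m g sin θ + μ_s (m g cos θ + P sin θ).
Solving, P (cos θ − μ_s sin θ) = m g (sin θ + μ_s cos θ), so P = 199×9.8×(sin 37° + 0.21 cos 37°)/(cos 37° − 0.21 sin 37°) = 1950×0.7695/0.6723 = 2230 N.

P ≈ 2230 N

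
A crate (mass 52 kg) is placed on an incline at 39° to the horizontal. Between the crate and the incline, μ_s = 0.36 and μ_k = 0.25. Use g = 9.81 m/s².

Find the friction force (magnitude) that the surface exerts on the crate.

f ≈ 99.1 N (up the incline)

Normal force: N = m g cos θ = 52 × 9.81 × cos 39° = 396.4 N.
For equilibrium along the incline, friction must balance the weight component: f = m g sin θ = 321 N up the slope.
Static friction can supply at most μ_s N = 142.7 N.
|321| exceeds 142.7 N, so the crate slips down-slope; friction is kinetic, f = μ_k N = 0.25×396.4 = 99.1 N.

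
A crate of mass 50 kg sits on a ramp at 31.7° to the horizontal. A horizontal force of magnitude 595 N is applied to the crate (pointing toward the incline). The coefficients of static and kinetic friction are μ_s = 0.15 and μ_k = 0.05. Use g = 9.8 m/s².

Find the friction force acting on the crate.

f ≈ 36.5 N (down the incline)

The horizontal push has a component P sin θ into the surface, so N = m g cos θ + P sin θ = 416.9 + 312.7 = 729.6 N.
Along the incline, the net driving force (taking up-slope positive) is P cos θ − m g sin θ = 506.2 − 257.5 = 248.8 N, so equilibrium requires friction f = -248.8 N (down-slope).
Maximum static friction: μ_s N = 0.15 × 729.6 = 109.4 N.
|f_req| = 248.8 > 109.4 N → the crate slides up the incline; f = μ_k N = 0.05 × 729.6 = 36.5 N.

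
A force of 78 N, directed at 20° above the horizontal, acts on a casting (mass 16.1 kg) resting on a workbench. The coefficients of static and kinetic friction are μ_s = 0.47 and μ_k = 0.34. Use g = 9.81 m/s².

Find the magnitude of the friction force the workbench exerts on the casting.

The vertical component of P reduces the normal force: N = m g − P sin α = 157.9 − 26.68 = 131.3 N.
The horizontal driving force is P cos α = 73.3 N, so equilibrium needs friction f = 73.3 N.
μ_s N = 0.47 × 131.3 = 61.69 N.
73.3 > 61.69 N → the casting slides; f = μ_k N = 0.34×131.3 = 44.6 N.

f ≈ 44.6 N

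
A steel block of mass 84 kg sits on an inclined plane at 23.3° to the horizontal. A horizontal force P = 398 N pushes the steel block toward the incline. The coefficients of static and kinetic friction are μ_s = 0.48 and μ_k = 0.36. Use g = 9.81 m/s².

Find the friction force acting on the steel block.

f ≈ 39.6 N (down the incline)

The horizontal push has a component P sin θ into the surface, so N = m g cos θ + P sin θ = 756.8 + 157.4 = 914.3 N.
Parallel to the incline: P cos θ − m g sin θ = 365.5 − 325.9 = 39.6 N; the friction needed to balance this is 39.6 N acting down the slope.
The limit of static friction is μ_s N = 438.8 N.
|f_req| = 39.6 ≤ 438.8 N → the steel block is in equilibrium; friction equals the required value.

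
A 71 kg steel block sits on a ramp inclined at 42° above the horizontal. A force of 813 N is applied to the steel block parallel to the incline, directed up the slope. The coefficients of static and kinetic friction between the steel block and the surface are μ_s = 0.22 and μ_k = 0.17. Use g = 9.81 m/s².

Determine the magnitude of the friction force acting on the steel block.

Perpendicular to the surface, N = m g cos θ = 71·9.81·cos 42° = 517.6 N.
The friction needed for equilibrium is m g sin θ − P = 466.1 − 813 = -346.9 N, measured positive up-slope.
Maximum static friction available: μ_s N = 0.22 × 517.6 = 113.9 N.
Since |-346.9| > 113.9 N, static friction cannot hold it; the steel block slides up the incline and kinetic friction applies: f = μ_k N = 0.17 × 517.6 = 88 N.

f ≈ 88 N (down the incline)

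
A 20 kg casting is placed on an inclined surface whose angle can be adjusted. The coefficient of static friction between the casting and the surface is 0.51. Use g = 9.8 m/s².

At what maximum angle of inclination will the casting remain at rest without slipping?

At the slip threshold, m g sin θ = μ_s · m g cos θ, so tan θ = μ_s.
θ_max = arctan(0.51) = 27°.

θ_max ≈ 27°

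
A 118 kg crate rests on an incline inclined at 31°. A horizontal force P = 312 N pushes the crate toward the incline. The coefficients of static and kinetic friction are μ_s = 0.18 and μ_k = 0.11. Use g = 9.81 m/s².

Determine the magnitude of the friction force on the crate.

The horizontal push has a component P sin θ into the surface, so N = m g cos θ + P sin θ = 992.2 + 160.7 = 1153 N.
Parallel to the incline: P cos θ − m g sin θ = 267.4 − 596.2 = -328.8 N; the friction needed to balance this is 328.8 N acting up the slope.
The limit of static friction is μ_s N = 207.5 N.
The required 328.8 N exceeds the static limit, so the crate slides down-slope and f = μ_k N = 0.11×1153 = 127 N.

f ≈ 127 N (up the incline)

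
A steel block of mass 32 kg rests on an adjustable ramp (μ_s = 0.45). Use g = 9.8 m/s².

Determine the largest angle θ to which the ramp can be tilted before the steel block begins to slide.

θ_max ≈ 24.2°

At the slip threshold, m g sin θ = μ_s · m g cos θ, so tan θ = μ_s.
θ_max = arctan(0.45) = 24.2°.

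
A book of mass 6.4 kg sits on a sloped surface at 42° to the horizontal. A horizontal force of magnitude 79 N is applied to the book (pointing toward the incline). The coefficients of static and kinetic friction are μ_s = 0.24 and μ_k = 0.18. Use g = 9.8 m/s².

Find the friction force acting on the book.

f ≈ 16.7 N (down the incline)

Normal direction: N = m g cos θ + P sin θ = 99.47 N.
Parallel to the incline: P cos θ − m g sin θ = 58.71 − 41.97 = 16.74 N; the friction needed to balance this is 16.74 N acting down the slope.
The limit of static friction is μ_s N = 23.87 N.
Since 16.74 N is within the 23.87 N limit, the book stays put and friction is exactly 16.7 N.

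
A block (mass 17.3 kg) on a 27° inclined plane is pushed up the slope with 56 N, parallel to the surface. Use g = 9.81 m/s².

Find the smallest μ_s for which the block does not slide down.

μ_s,min ≈ 0.139

N = m g cos θ = 151.2 N.
Friction must make up the shortfall along the incline: f = m g sin θ − P = 77.05 − 56 = 21.05 N.
At the threshold f = μ_s N, so μ_s,min = 21.05/151.2 = 0.139.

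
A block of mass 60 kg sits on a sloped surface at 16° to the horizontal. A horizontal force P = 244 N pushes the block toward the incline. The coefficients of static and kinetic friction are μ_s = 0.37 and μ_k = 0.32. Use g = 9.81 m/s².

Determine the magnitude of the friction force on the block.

f ≈ 72.3 N (down the incline)

Resolve perpendicular to the incline: N = m g cos θ + P sin θ = 60×9.81×cos 16° + 244×sin 16° = 633.1 N.
Parallel to the incline: P cos θ − m g sin θ = 234.5 − 162.2 = 72.31 N; the friction needed to balance this is 72.31 N acting down the slope.
Maximum static friction: μ_s N = 0.37 × 633.1 = 234.2 N.
|f_req| = 72.31 ≤ 234.2 N → the block is in equilibrium; friction equals the required value.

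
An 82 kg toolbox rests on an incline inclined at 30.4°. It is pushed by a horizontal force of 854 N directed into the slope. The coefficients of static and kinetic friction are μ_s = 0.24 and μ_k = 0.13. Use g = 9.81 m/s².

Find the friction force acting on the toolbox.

The horizontal push has a component P sin θ into the surface, so N = m g cos θ + P sin θ = 693.8 + 432.2 = 1126 N.
Parallel to the incline: P cos θ − m g sin θ = 736.6 − 407.1 = 329.5 N; the friction needed to balance this is 329.5 N acting down the slope.
The limit of static friction is μ_s N = 270.2 N.
|f_req| = 329.5 > 270.2 N → the toolbox slides up the incline; f = μ_k N = 0.13 × 1126 = 146 N.

f ≈ 146 N (down the incline)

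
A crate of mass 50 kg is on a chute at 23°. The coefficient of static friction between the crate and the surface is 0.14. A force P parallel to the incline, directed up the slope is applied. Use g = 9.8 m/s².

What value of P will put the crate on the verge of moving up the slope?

P ≈ 255 N

At impending motion up the slope, friction acts down-slope at its limit: f = μ_s N.
P is parallel to the surface, so N = m g cos θ = 451 N.
Along the incline: P = m g sin θ + μ_s N = 191 + 0.14×451 = 255 N.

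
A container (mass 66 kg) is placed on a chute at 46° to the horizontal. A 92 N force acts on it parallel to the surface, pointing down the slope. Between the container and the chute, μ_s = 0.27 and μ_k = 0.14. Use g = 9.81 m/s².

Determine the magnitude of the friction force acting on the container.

Normal force: N = m g cos θ = 66 × 9.81 × cos 46° = 449.8 N.
The friction needed for equilibrium is m g sin θ + P = 465.7 + 92 = 557.7 N, measured positive up-slope.
Maximum static friction available: μ_s N = 0.27 × 449.8 = 121.4 N.
Since |557.7| > 121.4 N, static friction cannot hold it; the container slides down the incline and kinetic friction applies: f = μ_k N = 0.14 × 449.8 = 63 N.

f ≈ 63 N (up the incline)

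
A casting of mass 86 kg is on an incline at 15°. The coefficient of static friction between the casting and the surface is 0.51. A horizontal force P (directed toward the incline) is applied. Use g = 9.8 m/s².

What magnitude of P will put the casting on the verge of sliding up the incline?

At impending motion up the slope, friction acts down-slope at its limit: f = μ_s N.
Perpendicular to the incline: N = m g cos θ + P sin θ.
Along the incline: P cos θ = m g sin θ + μ_s N = m g sin θ + μ_s (m g cos θ + P sin θ).
Solving, P (cos θ − μ_s sin θ) = m g (sin θ + μ_s cos θ), so P = 86×9.8×(sin 15° + 0.51 cos 15°)/(cos 15° − 0.51 sin 15°) = 843×0.7514/0.8339 = 759 N.

P ≈ 759 N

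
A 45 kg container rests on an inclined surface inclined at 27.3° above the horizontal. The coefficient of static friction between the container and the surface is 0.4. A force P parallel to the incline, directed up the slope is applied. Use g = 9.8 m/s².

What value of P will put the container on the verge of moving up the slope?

At impending motion up the slope, friction acts down-slope at its limit: f = μ_s N.
P is parallel to the surface, so N = m g cos θ = 392 N.
Along the incline: P = m g sin θ + μ_s N = 202 + 0.4×392 = 359 N.

P ≈ 359 N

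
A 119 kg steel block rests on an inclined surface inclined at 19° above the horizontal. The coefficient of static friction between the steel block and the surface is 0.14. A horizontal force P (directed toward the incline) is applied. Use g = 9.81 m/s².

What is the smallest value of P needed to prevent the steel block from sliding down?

P_min ≈ 228 N

The steel block tends to slide down (tan θ > μ_s), so at the point of impending slip friction acts up-slope at its limit: f = μ_s N.
Perpendicular to the incline: N = m g cos θ + P sin θ.
Along the incline: P cos θ + μ_s N = m g sin θ, i.e. P cos θ + μ_s (m g cos θ + P sin θ) = m g sin θ.
Solving, P (cos θ + μ_s sin θ) = m g (sin θ − μ_s cos θ), so P = 1170×0.1932/0.9911 = 228 N.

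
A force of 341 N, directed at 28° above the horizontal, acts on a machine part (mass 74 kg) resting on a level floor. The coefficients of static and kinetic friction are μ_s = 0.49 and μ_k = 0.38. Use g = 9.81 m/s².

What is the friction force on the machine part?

Vertical equilibrium gives N = m g − P sin α = 565.9 N.
Horizontally, friction must balance P cos α = 301.1 N.
The static-friction limit is μ_s N = 277.3 N.
The required friction exceeds μ_s N, so the machine part moves and f = μ_k N = 215 N.

f ≈ 215 N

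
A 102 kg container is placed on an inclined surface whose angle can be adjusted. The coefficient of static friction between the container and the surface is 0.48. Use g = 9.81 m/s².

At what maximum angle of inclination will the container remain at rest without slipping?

At the slip threshold, m g sin θ = μ_s · m g cos θ, so tan θ = μ_s.
θ_max = arctan(0.48) = 25.6°.

θ_max ≈ 25.6°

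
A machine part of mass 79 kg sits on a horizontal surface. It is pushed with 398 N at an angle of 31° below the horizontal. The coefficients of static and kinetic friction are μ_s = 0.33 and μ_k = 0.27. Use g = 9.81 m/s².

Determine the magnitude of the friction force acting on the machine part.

f ≈ 265 N

The vertical component of P adds to the normal force: N = m g + P sin α = 775 + 205 = 980 N.
The horizontal driving force is P cos α = 341.2 N, so equilibrium needs friction f = 341.2 N.
The static-friction limit is μ_s N = 323.4 N.
The required friction exceeds μ_s N, so the machine part moves and f = μ_k N = 265 N.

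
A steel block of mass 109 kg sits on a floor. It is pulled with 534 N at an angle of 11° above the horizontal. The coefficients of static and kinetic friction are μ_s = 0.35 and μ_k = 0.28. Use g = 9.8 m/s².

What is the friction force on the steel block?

f ≈ 271 N

N = m g − P sin α = 1068 − 534×sin 11° = 966.3 N.
Horizontally, friction must balance P cos α = 524.2 N.
The static-friction limit is μ_s N = 338.2 N.
The required friction exceeds μ_s N, so the steel block moves and f = μ_k N = 271 N.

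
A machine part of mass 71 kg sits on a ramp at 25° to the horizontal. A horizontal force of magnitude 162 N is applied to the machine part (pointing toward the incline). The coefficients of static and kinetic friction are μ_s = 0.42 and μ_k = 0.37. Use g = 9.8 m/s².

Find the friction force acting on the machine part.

The horizontal push has a component P sin θ into the surface, so N = m g cos θ + P sin θ = 630.6 + 68.46 = 699.1 N.
Along the incline, the net driving force (taking up-slope positive) is P cos θ − m g sin θ = 146.8 − 294.1 = -147.2 N, so equilibrium requires friction f = 147.2 N (up-slope).
The limit of static friction is μ_s N = 293.6 N.
Since 147.2 N is within the 293.6 N limit, the machine part stays put and friction is exactly 147 N.

f ≈ 147 N (up the incline)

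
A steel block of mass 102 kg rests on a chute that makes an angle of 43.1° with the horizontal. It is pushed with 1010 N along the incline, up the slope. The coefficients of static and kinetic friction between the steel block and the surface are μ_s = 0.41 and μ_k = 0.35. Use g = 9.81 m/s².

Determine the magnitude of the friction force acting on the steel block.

The normal reaction is N = m g cos θ = 730.6 N.
For equilibrium along the incline the friction force must supply f = m g sin θ − P = 683.7 − 1010 = -326.3 N (positive meaning up-slope).
Maximum static friction available: μ_s N = 0.41 × 730.6 = 299.6 N.
Since |-326.3| > 299.6 N, static friction cannot hold it; the steel block slides up the incline and kinetic friction applies: f = μ_k N = 0.35 × 730.6 = 256 N.

f ≈ 256 N (down the incline)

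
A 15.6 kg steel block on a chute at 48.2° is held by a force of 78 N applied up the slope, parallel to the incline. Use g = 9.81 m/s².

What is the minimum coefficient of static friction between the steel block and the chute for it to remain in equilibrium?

N = m g cos θ = 102 N.
Friction must make up the shortfall along the incline: f = m g sin θ − P = 114.1 − 78 = 36.08 N.
At the threshold f = μ_s N, so μ_s,min = 36.08/102 = 0.354.

μ_s,min ≈ 0.354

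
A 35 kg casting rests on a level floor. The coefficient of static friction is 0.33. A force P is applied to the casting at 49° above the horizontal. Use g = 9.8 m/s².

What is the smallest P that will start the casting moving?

N = m g − P sin α (the pull lifts the casting).
At impending slip, P cos α = μ_s N = μ_s (m g − P sin α).
Solving: P (cos α + μ_s sin α) = μ_s m g → P = 0.33×343/(cos 49° + 0.33 sin 49°) = 113/0.9051 = 125 N.

P ≈ 125 N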